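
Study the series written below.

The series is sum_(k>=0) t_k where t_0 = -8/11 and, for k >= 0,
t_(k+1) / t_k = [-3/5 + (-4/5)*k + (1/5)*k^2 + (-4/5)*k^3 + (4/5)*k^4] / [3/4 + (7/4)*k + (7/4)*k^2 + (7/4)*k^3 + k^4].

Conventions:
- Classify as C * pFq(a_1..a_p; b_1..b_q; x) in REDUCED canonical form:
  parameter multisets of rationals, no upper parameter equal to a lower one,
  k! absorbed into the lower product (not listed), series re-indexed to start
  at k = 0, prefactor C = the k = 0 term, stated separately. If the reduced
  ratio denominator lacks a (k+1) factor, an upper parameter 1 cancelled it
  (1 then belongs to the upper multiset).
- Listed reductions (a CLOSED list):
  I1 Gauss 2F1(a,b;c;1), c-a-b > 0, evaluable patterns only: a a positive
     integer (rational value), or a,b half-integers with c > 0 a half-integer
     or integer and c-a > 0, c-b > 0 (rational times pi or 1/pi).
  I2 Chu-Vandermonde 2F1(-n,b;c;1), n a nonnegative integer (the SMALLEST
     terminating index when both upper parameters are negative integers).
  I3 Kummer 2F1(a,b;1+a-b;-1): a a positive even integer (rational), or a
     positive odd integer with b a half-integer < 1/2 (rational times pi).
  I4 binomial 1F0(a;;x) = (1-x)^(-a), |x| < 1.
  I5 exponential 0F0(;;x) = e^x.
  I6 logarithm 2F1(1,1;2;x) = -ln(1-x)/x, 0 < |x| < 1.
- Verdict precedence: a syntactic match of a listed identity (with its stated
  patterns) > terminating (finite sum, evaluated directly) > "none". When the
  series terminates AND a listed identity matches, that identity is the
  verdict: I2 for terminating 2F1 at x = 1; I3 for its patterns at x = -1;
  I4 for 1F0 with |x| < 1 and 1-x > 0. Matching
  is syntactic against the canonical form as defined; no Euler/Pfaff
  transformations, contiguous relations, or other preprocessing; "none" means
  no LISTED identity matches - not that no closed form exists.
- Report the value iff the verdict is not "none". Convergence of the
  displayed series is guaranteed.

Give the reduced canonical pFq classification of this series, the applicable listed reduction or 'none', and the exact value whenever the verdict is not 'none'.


x = 4/5 here; the reduced form reads 2F1, upper {-3/2, 1/2}, lower {3/4}, C = -8/11. Verdict: none. A 2F1 with upper {-3/2, 1/2} fits none of I1-I6 at x = 4/5; the sum runs forever.

Key observation: t_0 = -8/11 here, and the ratio is unreduced: k^2 + 1 divides both sides (C = -8/11).
Term ratio: r(k) = (4/5) * (k-3/2) (k+1/2) / [(k+3/4) (k+1)] - rational in k. x = (4/5); t_0 = -8/11; negate the roots.


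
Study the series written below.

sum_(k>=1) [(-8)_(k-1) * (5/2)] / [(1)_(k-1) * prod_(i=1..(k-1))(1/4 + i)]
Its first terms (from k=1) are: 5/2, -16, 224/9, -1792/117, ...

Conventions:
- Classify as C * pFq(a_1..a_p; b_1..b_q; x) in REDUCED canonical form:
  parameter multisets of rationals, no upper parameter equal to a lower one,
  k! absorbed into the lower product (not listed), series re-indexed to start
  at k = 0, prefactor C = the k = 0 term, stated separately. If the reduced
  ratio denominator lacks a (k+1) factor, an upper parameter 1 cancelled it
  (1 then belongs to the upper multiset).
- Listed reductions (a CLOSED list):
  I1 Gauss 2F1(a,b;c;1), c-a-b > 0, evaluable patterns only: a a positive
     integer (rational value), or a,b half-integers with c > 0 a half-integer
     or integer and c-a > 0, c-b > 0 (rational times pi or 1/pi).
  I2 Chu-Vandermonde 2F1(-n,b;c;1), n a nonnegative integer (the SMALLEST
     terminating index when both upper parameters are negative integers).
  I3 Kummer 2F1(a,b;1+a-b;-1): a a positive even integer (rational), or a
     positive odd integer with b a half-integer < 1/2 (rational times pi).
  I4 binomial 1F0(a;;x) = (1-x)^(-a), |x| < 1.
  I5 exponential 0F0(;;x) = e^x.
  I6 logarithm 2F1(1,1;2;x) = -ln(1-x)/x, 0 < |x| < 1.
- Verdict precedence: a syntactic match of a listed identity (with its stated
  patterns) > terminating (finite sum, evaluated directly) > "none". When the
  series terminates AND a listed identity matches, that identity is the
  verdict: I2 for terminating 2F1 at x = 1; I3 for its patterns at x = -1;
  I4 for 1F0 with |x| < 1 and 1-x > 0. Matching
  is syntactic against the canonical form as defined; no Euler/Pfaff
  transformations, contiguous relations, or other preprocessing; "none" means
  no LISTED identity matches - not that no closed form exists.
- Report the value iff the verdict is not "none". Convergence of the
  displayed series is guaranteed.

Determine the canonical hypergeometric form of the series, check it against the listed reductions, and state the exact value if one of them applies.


Reduced: x = 1, 1F1, upper = {-8}, lower = {5/4}, C = 5/2. Verdict: terminating. (-8)_k vanishes past k = 8, leaving a 9-term sum, computed directly. Its exact value is -112388399/1998646650.

First insight: from the first term 5/2: the lower running product (C = 5/2) is a rising factorial.
Term ratio: r(k) = 1 * (k-8) / [(k+5/4) (k+1)] - poly over poly, x = 1 from leading terms; C = 5/2 at k = 0.


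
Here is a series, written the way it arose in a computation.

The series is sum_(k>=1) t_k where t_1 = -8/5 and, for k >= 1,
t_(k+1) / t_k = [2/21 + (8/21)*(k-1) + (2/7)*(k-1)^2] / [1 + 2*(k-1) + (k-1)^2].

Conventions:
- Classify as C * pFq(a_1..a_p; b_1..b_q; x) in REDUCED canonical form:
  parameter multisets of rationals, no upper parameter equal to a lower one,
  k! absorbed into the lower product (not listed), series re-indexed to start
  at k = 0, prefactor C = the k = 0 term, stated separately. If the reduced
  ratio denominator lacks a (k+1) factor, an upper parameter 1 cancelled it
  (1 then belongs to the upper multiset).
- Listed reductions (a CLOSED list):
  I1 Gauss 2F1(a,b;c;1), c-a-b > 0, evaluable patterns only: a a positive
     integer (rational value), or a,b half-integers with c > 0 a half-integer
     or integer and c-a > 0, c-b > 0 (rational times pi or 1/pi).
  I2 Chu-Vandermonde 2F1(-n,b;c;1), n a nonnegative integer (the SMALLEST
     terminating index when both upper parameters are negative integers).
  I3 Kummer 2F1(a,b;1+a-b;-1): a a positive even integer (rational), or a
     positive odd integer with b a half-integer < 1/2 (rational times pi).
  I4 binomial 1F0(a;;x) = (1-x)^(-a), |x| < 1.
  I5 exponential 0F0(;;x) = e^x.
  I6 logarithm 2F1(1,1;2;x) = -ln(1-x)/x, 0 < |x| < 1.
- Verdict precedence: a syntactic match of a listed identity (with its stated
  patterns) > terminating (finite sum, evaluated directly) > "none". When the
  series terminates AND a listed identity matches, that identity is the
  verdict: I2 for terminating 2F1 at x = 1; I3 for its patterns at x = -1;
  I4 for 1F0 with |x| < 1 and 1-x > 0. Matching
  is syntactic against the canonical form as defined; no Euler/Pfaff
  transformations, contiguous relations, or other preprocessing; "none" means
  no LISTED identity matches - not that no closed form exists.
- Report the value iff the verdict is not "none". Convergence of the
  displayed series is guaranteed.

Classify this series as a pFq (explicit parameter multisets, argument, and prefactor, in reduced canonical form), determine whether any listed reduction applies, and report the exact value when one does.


Classification (C = -8/5): 1F0 with upper {1/3}, lower {-}, argument x = 2/7. Verdict (x = 2/7): the I4 binomial reduction applies (the 1F0 binomial series: exponent -1/3, x = 2/7). Hence: (-8/5) * (5/7)^(-1/3).

Key step: with t_0 = -8/5, the parameter 1 appears in both the upper and lower lists and cancels.
Adjacent-term ratio: r(k) = (2/7) * (k+1/3) / [(k+1)] - rational in k, leading ratio (2/7); with t_0 = -8/5, classification follows.


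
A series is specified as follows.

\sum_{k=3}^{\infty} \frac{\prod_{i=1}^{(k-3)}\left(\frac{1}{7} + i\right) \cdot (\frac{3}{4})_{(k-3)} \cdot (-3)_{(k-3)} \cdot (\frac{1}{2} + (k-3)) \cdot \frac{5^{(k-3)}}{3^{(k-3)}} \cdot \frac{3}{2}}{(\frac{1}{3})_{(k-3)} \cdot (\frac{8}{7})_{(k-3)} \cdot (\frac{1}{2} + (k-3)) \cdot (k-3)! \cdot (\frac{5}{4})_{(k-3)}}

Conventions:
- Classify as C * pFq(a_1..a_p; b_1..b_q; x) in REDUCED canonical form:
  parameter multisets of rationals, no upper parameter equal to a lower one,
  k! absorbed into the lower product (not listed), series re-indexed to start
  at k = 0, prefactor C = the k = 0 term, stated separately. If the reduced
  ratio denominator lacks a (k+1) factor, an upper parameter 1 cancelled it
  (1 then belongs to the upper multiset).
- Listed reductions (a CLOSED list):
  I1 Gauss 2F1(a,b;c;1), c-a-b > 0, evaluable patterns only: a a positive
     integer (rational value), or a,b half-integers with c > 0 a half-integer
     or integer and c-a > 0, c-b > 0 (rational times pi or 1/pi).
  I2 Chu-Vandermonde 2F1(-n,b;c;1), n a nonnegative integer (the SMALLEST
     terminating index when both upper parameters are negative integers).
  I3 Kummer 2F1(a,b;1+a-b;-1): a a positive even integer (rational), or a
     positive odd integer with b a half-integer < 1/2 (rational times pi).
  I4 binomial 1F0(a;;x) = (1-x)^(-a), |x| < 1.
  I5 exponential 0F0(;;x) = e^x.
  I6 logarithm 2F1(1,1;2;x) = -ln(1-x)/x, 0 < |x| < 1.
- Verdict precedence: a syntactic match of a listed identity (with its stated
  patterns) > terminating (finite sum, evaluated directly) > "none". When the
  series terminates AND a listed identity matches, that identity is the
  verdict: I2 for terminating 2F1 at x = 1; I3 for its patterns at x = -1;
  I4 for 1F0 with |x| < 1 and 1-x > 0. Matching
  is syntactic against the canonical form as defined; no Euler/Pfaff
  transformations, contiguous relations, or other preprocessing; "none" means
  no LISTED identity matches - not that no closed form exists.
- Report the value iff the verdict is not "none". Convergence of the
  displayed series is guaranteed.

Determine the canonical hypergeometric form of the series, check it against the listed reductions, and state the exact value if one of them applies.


Classification (C = \frac{3}{2}): 2F2 with upper {-3, \frac{3}{4}}, lower {\frac{1}{3}, \frac{5}{4}}, argument x = \frac{5}{3}. Verdict: terminating. With -3 upstairs the series is a 4-term polynomial sum; evaluated term by term. Value: -\frac{79}{52}.

The tell: t_0 being \frac{3}{2}, striking the common factor k + 1/2 reduces the term (C = 3/2, x = 5/3).
Adjacent-term ratio: r(k) = \frac{5}{3} * (k-3) (k+\frac{3}{4}) / [(k+\frac{1}{3}) (k+\frac{5}{4}) (k+1)] - rational in k. x = \frac{5}{3}; t_0 = \frac{3}{2}; negate the roots.


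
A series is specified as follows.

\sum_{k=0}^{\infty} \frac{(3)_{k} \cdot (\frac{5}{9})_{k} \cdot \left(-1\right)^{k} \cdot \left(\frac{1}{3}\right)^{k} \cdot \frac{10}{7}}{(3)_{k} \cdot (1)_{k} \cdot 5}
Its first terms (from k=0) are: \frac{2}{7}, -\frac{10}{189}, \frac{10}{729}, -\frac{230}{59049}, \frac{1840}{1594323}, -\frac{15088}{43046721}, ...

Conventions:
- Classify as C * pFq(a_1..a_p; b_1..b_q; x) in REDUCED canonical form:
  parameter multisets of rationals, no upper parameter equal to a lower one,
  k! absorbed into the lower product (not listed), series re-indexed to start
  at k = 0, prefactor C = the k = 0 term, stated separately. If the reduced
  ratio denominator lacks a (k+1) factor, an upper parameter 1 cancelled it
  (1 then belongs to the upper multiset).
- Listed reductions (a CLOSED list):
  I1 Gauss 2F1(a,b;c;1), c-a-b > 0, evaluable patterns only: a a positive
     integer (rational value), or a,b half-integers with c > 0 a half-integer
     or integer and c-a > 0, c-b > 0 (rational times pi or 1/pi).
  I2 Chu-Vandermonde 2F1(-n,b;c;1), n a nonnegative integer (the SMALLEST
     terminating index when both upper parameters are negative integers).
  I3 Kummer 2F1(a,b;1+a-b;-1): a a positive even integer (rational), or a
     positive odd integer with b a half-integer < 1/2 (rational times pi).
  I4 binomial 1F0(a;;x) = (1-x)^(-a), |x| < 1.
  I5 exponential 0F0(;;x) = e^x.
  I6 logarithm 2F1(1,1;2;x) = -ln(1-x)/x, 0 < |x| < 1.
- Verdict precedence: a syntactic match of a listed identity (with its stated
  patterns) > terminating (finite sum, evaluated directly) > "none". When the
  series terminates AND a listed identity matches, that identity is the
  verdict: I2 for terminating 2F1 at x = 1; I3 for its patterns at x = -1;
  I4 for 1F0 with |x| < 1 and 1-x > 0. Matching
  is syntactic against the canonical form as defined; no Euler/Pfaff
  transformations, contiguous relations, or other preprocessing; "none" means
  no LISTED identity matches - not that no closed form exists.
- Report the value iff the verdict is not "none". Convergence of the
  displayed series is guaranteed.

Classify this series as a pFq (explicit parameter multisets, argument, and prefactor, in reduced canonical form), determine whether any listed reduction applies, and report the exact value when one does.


Prefactor \frac{2}{7}, argument -\frac{1}{3}: 1F0 with upper {\frac{5}{9}} over lower {-}. Verdict: this is the I4 binomial reduction (the 1F0 binomial series: exponent -5/9, x = -\frac{1}{3}). Its exact value is \frac{2}{7} \cdot \left(\frac{4}{3}\right)^{-\frac{5}{9}}.

Structural cue: with t_0 = \frac{2}{7}, the constant factors (prefactor 2/7) combine into one prefactor.
Adjacent-term ratio: r(k) = -\frac{1}{3} * (k+\frac{5}{9}) / [(k+1)] - poly over poly, x = -\frac{1}{3} from leading terms; C = \frac{2}{7} at k = 0.


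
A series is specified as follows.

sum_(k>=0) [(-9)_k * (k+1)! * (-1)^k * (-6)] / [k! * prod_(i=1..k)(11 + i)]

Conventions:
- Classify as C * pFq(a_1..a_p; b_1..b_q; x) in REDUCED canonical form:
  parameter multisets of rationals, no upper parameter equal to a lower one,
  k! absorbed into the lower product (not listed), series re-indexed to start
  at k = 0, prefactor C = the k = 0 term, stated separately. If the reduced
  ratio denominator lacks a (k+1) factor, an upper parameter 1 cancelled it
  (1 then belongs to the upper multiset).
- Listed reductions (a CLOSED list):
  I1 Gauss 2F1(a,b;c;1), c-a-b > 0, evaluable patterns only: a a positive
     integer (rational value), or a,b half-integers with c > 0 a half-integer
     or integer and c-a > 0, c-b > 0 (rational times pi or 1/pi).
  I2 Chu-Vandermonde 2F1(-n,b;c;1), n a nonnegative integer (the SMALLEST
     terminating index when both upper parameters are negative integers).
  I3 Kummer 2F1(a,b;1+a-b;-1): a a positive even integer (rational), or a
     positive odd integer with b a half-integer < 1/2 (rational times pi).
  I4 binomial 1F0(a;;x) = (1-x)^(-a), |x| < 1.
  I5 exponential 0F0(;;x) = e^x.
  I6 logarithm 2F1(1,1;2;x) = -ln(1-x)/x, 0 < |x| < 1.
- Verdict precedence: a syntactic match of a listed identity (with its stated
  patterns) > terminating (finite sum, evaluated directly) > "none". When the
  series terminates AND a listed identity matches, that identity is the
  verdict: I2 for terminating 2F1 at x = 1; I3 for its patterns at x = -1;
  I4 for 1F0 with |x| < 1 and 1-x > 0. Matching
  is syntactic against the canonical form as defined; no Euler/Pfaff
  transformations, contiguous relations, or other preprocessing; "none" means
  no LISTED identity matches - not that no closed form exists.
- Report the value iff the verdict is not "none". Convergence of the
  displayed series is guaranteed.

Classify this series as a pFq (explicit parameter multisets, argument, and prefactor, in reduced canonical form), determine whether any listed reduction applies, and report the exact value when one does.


Prefactor -6, argument -1: 2F1 with upper {-9, 2} over lower {12}. Verdict at x = -1: Kummer's theorem (I3) matches (x = -1; c = 12 equals 1+a-b for upper {-9, 2}: listed pattern). Hence: -33.

Structural cue: t_0 = -6 here, and the factorial ratio (C = -6, x = -1) (k+a-1)!/(a-1)! is a rising factorial (a)_k.
Consecutive-term ratio: r(k) = (-1) * (k-9) (k+2) / [(k+12) (k+1)] - rational in k. x = (-1); t_0 = -6; negate the roots.


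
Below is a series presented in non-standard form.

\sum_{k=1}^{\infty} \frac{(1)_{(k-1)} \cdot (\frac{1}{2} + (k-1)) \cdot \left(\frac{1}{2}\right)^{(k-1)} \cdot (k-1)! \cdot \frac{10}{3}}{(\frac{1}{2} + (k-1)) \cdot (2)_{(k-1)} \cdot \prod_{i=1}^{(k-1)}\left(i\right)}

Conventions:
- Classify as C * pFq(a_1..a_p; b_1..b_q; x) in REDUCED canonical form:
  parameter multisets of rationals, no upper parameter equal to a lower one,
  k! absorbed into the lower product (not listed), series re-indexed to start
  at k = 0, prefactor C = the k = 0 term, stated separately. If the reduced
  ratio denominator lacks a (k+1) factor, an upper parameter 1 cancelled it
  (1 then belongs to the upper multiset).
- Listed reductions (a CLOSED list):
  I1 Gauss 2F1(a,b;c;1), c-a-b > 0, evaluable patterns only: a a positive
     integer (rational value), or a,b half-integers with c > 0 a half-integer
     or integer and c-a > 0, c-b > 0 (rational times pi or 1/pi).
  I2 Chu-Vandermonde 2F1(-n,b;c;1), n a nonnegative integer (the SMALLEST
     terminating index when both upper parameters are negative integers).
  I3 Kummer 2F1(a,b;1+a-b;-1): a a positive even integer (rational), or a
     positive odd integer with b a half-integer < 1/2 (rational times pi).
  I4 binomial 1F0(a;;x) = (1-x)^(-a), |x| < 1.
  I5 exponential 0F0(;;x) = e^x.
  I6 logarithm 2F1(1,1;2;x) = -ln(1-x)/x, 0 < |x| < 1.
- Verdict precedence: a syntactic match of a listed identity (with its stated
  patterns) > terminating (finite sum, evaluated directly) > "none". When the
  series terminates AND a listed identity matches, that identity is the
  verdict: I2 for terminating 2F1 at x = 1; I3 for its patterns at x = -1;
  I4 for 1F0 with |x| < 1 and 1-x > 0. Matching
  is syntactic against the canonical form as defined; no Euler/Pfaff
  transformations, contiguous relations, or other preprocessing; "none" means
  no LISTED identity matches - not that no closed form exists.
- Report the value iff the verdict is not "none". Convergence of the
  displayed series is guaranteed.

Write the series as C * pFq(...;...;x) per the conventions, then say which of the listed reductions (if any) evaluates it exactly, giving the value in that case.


This is \frac{10}{3} * 2F1(1, 1; 2; \frac{1}{2}) in reduced canonical form. Verdict: this is the I6 logarithm reduction (the logarithm: parameters (1,1;2), x = \frac{1}{2}). Hence: \left(-\frac{20}{3}\right) \cdot \ln\left(\frac{1}{2}\right).

Key observation: x = \frac{1}{2} and the factorial ratio (C = 10/3, x = 1/2) (k+a-1)!/(a-1)! is a rising factorial (a)_k.
Term ratio: r(k) = \frac{1}{2} * (k+1) (k+1) / [(k+2) (k+1)] - rational in k, leading ratio \frac{1}{2}; with t_0 = \frac{10}{3}, classification follows.


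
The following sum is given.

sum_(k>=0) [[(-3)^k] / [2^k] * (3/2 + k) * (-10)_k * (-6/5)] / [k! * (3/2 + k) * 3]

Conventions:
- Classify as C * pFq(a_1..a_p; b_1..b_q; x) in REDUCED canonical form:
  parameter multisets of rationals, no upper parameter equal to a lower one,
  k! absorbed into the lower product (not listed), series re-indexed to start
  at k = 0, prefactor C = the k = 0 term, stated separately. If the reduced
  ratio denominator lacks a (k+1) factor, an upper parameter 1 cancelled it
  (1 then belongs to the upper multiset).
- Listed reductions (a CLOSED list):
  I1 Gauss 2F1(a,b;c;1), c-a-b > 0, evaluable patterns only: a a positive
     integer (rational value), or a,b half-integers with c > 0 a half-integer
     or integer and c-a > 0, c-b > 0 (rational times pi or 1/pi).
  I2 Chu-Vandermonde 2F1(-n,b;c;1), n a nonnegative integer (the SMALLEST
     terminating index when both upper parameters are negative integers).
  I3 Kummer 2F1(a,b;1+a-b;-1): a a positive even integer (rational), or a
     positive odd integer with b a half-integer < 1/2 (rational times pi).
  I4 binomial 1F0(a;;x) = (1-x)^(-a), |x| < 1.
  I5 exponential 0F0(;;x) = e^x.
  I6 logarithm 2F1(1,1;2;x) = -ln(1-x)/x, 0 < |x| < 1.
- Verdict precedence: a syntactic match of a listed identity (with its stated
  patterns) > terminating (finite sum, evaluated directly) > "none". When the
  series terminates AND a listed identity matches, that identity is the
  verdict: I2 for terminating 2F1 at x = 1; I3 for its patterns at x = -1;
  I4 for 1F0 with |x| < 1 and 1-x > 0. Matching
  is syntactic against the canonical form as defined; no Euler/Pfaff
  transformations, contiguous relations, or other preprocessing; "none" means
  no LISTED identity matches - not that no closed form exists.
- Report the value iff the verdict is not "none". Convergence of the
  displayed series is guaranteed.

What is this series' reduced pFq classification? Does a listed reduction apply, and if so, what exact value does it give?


Key step: t_0 being -2/5, k + 3/2 divides numerator and denominator alike; prefactor -2/5 after cancelling.
Ratio: r(k) = (-3/2) * (k-10) / [(k+1)] - rational in k. x = (-3/2); t_0 = -2/5; negate the roots.

At argument -3/2: a 1F0 with upper {-10}, lower {-}, scaled by C = -2/5. Verdict: terminating (-10 upstairs). 11 nonzero terms in all; added directly. Its exact value is -1953125/512.


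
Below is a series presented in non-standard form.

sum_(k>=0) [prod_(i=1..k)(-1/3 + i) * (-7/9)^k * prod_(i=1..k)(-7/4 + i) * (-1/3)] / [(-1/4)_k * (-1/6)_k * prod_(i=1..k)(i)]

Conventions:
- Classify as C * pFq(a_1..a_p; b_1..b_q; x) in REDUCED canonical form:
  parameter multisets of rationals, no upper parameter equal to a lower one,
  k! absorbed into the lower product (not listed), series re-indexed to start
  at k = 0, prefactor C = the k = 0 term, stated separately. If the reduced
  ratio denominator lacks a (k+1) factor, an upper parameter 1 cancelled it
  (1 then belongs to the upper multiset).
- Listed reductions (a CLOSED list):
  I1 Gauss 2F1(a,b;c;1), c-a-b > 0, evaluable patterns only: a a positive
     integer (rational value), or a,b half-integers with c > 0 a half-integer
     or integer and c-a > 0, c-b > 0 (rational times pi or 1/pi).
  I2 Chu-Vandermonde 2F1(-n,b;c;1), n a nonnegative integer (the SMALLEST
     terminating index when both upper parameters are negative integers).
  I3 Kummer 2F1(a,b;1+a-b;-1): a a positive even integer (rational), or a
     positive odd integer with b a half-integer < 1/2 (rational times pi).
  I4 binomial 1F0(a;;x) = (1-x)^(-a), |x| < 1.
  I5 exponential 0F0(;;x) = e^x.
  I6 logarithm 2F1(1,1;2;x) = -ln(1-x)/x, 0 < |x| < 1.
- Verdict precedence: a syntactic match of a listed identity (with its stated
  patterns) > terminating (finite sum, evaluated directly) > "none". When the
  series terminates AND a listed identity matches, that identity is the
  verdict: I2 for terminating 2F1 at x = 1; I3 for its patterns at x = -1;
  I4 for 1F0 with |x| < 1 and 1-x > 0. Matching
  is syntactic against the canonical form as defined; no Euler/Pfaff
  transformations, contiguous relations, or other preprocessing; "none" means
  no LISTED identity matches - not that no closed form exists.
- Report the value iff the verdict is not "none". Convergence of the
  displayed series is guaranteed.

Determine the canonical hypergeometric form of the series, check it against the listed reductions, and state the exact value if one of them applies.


x = -7/9 here; the reduced form reads 2F2, upper {-3/4, 2/3}, lower {-1/4, -1/6}, C = -1/3. Verdict: none - this 2F2 at x = -7/9 matches no listed pattern, and upper {-3/4, 2/3} holds no stopper.

First insight: t_0 being -1/3, the running product (C = -1/3) telescopes to a rising factorial.
Term ratio: r(k) = (-7/9) * (k-3/4) (k+2/3) / [(k-1/4) (k-1/6) (k+1)] ; factor over Q: parameters, x = (-7/9), and C = -1/3.


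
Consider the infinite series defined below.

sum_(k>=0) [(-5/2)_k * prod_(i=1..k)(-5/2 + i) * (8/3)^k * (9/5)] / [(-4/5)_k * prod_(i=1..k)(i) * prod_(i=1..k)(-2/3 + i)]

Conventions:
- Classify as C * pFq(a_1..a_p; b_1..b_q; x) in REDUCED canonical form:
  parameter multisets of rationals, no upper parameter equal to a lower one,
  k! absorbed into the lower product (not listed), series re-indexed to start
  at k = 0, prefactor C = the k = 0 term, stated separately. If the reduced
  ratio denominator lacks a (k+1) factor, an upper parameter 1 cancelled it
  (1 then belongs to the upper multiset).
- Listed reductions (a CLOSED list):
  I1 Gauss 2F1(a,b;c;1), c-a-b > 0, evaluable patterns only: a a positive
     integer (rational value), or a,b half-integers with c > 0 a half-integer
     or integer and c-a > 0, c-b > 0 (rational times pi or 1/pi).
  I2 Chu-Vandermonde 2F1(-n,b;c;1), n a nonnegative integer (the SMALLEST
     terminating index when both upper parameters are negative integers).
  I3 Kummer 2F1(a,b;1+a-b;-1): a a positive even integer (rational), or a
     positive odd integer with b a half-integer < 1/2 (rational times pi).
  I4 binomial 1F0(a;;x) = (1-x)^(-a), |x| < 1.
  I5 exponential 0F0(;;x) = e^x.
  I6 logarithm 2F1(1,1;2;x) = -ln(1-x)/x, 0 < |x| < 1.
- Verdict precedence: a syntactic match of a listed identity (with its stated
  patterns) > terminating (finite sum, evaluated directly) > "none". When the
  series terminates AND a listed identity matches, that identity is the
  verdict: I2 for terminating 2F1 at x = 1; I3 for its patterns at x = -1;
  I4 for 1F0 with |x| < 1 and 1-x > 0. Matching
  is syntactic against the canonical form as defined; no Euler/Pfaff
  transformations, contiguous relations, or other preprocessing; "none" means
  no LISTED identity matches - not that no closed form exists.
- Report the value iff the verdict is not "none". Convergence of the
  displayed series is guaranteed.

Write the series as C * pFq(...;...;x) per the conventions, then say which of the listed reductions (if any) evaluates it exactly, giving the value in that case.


Classification (C = 9/5): 2F2 with upper {-5/2, -3/2}, lower {-4/5, 1/3}, argument x = 8/3. Verdict: no listed reduction: x = 8/3 and upper {-5/2, -3/2} fail every I1-I6 pattern.

Key observation: from the first term 9/5: the lower running product (prefactor 9/5) is a rising factorial.
Adjacent-term ratio: r(k) = (8/3) * (k-5/2) (k-3/2) / [(k-4/5) (k+1/3) (k+1)] - poly over poly, x = (8/3) from leading terms; C = 9/5 at k = 0.


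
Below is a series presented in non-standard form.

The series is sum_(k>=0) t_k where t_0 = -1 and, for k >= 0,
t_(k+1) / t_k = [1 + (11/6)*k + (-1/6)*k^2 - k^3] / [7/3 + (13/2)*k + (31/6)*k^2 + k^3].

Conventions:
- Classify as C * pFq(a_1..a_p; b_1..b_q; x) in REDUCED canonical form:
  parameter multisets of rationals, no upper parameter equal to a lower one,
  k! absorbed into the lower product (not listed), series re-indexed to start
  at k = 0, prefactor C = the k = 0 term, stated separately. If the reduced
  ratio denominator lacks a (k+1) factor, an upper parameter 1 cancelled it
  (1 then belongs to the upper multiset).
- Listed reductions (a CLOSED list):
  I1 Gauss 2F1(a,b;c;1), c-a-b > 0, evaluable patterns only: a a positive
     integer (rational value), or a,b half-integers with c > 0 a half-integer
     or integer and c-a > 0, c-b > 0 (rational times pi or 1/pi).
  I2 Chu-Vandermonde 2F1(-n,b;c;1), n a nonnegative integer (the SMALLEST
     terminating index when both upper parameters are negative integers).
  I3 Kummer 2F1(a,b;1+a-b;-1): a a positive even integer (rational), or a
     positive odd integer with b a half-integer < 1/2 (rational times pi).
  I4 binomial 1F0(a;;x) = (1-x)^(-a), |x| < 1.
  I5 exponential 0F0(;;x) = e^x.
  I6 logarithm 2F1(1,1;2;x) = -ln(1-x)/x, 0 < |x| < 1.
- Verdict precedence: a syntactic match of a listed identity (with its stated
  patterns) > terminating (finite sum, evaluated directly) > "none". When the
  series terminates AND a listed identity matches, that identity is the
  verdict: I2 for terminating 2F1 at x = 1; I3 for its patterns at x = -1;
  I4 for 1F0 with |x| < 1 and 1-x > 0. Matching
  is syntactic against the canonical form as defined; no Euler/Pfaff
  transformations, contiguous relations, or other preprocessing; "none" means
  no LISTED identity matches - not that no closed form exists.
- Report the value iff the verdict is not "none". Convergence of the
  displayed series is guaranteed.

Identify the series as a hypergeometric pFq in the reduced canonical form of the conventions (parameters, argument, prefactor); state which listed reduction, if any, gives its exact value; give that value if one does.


This is -1 * 2F1(-3/2, 1; 7/2; -1) in reduced canonical form. Verdict: the Kummer evaluation I3 matches (x = -1; c = 7/2 equals 1+a-b for upper {-3/2, 1}: listed pattern). Value: (-15/32) * pi.

First insight: from the first term -1: the expanded ratio factors over Q; C = -1, x = -1, roots give parameters.
Ratio: r(k) = (-1) * (k-3/2) (k+1) / [(k+7/2) (k+1)] - rational; roots negated = parameters, x = (-1), C = -1.


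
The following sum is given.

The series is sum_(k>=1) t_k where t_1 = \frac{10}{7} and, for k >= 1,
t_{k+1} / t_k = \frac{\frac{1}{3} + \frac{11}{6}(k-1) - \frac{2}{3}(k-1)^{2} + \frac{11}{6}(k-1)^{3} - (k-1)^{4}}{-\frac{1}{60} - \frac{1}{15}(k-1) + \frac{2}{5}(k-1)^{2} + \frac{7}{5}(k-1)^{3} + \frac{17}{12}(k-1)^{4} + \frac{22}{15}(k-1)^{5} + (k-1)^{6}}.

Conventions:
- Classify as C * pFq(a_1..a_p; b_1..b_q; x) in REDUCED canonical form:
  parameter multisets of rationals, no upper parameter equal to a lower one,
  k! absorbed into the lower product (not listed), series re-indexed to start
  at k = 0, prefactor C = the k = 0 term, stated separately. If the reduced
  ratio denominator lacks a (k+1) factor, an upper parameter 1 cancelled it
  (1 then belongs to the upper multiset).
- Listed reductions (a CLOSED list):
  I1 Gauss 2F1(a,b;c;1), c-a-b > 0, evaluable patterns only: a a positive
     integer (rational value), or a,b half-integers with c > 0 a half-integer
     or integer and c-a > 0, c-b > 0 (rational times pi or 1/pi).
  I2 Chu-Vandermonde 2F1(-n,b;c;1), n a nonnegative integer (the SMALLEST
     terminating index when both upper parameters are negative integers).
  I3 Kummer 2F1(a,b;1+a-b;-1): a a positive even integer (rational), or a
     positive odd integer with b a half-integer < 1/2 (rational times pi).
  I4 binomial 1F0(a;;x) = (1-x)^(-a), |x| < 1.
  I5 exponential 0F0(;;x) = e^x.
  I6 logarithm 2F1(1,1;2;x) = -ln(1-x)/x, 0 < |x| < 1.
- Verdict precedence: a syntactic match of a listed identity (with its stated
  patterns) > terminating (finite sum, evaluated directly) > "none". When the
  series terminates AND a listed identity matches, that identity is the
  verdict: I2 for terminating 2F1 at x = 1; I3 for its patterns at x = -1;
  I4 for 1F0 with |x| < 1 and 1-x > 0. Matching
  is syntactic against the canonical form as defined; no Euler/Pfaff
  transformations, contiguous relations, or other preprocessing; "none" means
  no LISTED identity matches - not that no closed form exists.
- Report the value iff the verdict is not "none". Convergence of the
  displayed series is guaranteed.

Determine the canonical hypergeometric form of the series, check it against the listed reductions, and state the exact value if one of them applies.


Classification (C = \frac{10}{7}): 1F2 with upper {-2}, lower {-\frac{1}{5}, \frac{1}{2}}, argument x = -1. Verdict: terminating. (-2)_k vanishes past k = 2, leaving a 3-term sum, computed directly. Value: -\frac{820}{21}.

Key observation: t_0 = \frac{10}{7} here, and the parameter 1/6 appears in both the upper and lower lists and cancels (alongside the other common factor).
Consecutive-term ratio: r(k) = -1 * (k-2) / [(k-\frac{1}{5}) (k+\frac{1}{2}) (k+1)] ; factor over Q: parameters, x = -1, and C = \frac{10}{7}.


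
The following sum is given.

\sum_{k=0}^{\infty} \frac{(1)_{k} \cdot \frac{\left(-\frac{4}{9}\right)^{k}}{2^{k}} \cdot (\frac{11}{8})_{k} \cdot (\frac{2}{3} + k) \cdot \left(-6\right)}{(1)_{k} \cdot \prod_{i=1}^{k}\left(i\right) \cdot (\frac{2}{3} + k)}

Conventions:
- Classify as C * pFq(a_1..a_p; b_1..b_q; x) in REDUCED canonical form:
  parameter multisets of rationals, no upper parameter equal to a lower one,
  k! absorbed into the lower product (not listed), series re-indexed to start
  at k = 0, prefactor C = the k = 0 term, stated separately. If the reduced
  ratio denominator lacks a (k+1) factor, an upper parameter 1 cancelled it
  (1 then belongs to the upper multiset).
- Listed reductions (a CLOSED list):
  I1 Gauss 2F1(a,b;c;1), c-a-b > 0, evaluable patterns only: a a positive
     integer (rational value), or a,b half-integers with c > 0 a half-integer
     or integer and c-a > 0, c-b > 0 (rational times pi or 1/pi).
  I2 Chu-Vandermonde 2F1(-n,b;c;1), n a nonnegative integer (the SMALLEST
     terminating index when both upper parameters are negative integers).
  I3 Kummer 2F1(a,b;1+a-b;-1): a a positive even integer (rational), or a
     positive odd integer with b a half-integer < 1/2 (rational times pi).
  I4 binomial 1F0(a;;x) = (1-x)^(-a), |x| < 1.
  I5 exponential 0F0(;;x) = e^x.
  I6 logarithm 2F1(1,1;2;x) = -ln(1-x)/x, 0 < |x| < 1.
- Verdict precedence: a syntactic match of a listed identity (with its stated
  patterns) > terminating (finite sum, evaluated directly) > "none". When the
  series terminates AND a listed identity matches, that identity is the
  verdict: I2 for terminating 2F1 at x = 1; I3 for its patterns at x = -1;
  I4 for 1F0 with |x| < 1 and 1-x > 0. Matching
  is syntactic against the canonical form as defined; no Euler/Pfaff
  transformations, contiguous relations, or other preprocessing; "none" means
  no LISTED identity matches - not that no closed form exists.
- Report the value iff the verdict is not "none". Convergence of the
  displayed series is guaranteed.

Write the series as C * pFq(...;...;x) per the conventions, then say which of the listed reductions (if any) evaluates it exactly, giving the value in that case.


Reduced: x = -\frac{2}{9}, 1F0, upper = {\frac{11}{8}}, lower = {-}, C = -6. Verdict: binomial (I4) fires (the 1F0 binomial series: exponent -11/8, x = -\frac{2}{9}). Its exact value is \left(-6\right) \cdot \left(\frac{11}{9}\right)^{-\frac{11}{8}}.

Key observation: from the first term -6: striking the common factor k + 2/3 reduces the term (C = -6).
Ratio: r(k) = -\frac{2}{9} * (k+\frac{11}{8}) / [(k+1)] - rational in k. x = -\frac{2}{9}; t_0 = -6; negate the roots.


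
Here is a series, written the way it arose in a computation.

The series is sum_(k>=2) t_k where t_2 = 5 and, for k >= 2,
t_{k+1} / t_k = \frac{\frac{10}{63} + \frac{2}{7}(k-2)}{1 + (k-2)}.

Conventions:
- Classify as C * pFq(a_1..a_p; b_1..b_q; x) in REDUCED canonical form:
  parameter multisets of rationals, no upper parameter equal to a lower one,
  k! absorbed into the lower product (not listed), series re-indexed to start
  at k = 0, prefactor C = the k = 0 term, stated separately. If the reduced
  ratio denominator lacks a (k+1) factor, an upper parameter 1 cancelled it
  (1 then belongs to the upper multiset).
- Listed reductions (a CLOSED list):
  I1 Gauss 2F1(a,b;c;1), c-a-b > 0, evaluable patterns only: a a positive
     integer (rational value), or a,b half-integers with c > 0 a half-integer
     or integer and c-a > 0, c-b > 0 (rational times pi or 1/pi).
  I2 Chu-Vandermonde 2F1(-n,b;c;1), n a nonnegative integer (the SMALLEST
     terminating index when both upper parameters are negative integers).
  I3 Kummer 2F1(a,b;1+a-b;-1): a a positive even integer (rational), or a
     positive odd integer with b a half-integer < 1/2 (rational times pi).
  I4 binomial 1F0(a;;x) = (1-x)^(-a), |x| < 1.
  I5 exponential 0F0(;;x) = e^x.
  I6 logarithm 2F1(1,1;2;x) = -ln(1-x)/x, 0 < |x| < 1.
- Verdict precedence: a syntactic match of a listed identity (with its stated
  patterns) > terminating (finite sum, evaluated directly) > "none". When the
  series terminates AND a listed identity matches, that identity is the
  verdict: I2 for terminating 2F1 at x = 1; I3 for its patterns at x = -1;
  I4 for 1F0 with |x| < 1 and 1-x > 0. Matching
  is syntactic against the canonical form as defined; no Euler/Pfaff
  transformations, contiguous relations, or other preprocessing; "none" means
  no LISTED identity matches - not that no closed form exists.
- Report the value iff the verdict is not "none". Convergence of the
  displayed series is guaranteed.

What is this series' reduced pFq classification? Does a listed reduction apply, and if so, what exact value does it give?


Key step: x = \frac{2}{7} and factor the ratio over Q (prefactor 5): negated roots = parameters.
Adjacent-term ratio: r(k) = \frac{2}{7} * (k+\frac{5}{9}) / [(k+1)] - rational in k, leading ratio \frac{2}{7}; with t_0 = 5, classification follows.

With C = 5: the canonical form is 1F0(\frac{5}{9}; -; \frac{2}{7}). Verdict: the binomial series (I4) applies (the 1F0 binomial series: exponent -5/9, x = \frac{2}{7}). Sum: 5 \cdot \left(\frac{5}{7}\right)^{-\frac{5}{9}}.


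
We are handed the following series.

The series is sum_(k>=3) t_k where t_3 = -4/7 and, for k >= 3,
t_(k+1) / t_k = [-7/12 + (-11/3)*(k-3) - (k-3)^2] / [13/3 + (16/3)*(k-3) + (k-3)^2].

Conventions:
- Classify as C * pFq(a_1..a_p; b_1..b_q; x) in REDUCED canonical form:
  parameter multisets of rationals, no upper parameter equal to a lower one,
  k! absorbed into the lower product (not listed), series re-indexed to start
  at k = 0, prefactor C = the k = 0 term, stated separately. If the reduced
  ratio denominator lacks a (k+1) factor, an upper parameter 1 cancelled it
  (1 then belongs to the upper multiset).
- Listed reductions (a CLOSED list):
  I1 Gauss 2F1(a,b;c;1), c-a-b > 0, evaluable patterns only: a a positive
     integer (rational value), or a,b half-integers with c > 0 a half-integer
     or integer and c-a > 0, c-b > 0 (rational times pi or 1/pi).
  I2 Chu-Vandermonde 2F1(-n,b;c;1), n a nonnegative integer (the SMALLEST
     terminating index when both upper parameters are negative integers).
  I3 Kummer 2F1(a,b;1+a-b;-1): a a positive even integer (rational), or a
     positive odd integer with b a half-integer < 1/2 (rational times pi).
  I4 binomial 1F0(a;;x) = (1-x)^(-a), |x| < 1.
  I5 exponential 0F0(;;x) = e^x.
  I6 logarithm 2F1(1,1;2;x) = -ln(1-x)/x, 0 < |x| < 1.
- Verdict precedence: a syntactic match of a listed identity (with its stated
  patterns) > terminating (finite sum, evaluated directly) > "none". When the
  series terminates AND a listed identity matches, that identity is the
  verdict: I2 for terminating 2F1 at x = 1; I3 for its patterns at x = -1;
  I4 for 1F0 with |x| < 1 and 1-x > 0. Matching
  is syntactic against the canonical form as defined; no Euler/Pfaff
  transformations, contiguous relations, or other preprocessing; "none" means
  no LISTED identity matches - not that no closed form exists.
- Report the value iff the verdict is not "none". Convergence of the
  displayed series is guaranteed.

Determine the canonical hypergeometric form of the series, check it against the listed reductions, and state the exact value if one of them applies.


The series (x = -1) is 2F1: upper {1/6, 7/2}, lower {13/3}, prefactor -4/7. Verdict: none - at argument -1 the multisets {1/6, 7/2} ; {13/3} match no listed identity.

Structural cue: t_0 being -4/7, factor the ratio over Q (C = -4/7): negated roots = parameters.
Consecutive-term ratio: r(k) = (-1) * (k+1/6) (k+7/2) / [(k+13/3) (k+1)] - rational in k. x = (-1); t_0 = -4/7; negate the roots.


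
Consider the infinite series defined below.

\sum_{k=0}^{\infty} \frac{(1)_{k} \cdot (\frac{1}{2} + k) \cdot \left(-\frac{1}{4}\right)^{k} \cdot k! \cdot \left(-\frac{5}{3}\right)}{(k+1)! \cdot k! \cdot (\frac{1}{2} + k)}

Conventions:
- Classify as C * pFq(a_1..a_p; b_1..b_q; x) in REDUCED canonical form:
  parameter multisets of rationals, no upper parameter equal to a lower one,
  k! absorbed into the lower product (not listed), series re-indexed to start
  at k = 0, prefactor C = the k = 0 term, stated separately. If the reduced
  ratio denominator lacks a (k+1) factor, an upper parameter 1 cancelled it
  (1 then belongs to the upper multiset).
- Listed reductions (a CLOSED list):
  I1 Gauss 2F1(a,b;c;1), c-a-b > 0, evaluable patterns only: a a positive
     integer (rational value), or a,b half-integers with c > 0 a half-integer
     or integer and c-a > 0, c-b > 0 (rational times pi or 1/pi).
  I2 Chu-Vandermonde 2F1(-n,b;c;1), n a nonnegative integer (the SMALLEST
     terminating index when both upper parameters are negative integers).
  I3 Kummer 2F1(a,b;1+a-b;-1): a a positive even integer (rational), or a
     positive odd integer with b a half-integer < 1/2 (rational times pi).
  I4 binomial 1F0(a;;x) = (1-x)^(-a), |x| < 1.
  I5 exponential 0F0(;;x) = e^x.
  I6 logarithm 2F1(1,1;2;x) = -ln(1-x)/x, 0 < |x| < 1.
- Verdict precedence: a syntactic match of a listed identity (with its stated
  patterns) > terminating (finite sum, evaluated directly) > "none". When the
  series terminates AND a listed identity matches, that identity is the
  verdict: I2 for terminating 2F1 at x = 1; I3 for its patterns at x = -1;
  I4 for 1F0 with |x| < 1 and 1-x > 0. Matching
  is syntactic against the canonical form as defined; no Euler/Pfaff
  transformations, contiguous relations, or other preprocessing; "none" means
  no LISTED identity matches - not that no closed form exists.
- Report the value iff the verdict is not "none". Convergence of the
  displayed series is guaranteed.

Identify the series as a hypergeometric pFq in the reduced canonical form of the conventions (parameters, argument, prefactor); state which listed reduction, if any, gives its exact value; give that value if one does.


Reduced: x = -\frac{1}{4}, 2F1, upper = {1, 1}, lower = {2}, C = -\frac{5}{3}. Verdict: the logarithmic series (I6) applies (the logarithm: parameters (1,1;2), x = -\frac{1}{4}). Value: \left(-\frac{20}{3}\right) \cdot \ln\left(\frac{5}{4}\right).

Key step: t_0 = -\frac{5}{3} here, and the factorial ratio (prefactor -5/3) (k+a-1)!/(a-1)! is a rising factorial (a)_k.
Term ratio: r(k) = -\frac{1}{4} * (k+1) (k+1) / [(k+2) (k+1)] ; factor over Q: parameters, x = -\frac{1}{4}, and C = -\frac{5}{3}.
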